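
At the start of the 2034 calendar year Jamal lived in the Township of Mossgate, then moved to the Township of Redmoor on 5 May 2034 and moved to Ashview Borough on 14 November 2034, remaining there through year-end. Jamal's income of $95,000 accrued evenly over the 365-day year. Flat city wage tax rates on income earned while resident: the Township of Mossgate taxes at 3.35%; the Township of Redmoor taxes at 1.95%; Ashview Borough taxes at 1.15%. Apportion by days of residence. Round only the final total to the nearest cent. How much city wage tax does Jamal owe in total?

$2,204.39

The Township of Mossgate, 1 January – 4 May 2034: 124 days → $95,000 × 3.35% × 124/365 = $1,081.1781
The Township of Redmoor, 5 May – 13 November 2034: 193 days → $95,000 × 1.95% × 193/365 = $979.5411
Ashview Borough, 14 November – 31 December 2034: 48 days → $95,000 × 1.15% × 48/365 = $143.6712
Total = $2,204.3904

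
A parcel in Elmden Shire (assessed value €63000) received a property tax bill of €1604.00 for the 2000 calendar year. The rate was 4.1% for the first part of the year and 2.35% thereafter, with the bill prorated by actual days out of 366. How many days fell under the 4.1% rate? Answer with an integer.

Let d = days at the first rate; then 366 − d days at the second rate.
€63000 × [4.1%·d + 2.35%·(366−d)] / 366 = €1604.00
Solving gives d = 41, so the new rate took effect on February 11, 2000.

41 days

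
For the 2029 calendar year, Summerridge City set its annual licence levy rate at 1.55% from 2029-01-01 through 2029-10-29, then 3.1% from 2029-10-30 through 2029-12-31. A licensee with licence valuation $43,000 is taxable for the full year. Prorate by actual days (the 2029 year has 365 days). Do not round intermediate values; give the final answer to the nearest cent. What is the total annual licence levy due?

$781.54

2029-01-01 to 2029-10-29: 302 days at 1.55% → $43,000 × 1.55% × 302/365 = $551.4603
2029-10-30 to 2029-12-31: 63 days at 3.1% → $43,000 × 3.1% × 63/365 = $230.0795
Total = $781.5397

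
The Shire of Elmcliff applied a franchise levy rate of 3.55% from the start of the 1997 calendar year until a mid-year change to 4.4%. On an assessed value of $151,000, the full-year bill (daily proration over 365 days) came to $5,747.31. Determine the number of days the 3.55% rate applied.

Let d = days at the first rate; then 365 − d days at the second rate.
$151,000 × [3.55%·d + 4.4%·(365−d)] / 365 = $5,747.31
Solving gives d = 255, so the new rate took effect on September 13, 1997.

255 days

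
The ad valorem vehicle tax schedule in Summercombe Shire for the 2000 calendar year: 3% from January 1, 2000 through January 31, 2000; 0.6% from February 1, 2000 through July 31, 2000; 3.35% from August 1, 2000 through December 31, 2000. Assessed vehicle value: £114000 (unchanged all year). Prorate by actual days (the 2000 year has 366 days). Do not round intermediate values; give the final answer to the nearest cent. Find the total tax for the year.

January 1 – January 31, 2000: 31 days at 3% → £114000 × 3% × 31/366 = £289.6721
February 1 – July 31, 2000: 182 days at 0.6% → £114000 × 0.6% × 182/366 = £340.1311
August 1 – December 31, 2000: 153 days at 3.35% → £114000 × 3.35% × 153/366 = £1596.4672
Total = £2226.2705

£2226.27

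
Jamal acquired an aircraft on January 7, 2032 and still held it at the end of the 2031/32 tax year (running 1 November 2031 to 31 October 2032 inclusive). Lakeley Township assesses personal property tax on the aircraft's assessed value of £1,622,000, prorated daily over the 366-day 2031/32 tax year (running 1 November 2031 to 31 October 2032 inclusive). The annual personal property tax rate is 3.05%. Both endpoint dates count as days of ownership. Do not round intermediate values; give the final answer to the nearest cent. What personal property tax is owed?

Days held (January 7 – October 31, 2032): 299 out of 366
Tax = £1,622,000 × 3.05% × 299/366 = £40,414.8333

£40,414.83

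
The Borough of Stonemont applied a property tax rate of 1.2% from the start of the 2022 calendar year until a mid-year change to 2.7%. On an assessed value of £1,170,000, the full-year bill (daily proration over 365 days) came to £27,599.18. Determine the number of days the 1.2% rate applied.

Let d = days at the first rate; then 365 − d days at the second rate.
£1,170,000 × [1.2%·d + 2.7%·(365−d)] / 365 = £27,599.18
Solving gives d = 83, so the new rate took effect on 25 March 2022.

83 days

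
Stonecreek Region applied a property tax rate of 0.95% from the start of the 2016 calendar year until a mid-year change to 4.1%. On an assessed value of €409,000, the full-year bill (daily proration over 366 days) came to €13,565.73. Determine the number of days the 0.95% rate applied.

91 days

Let d = days at the first rate; then 366 − d days at the second rate.
€409,000 × [0.95%·d + 4.1%·(366−d)] / 366 = €13,565.73
Solving gives d = 91, so the new rate took effect on 1 April 2016.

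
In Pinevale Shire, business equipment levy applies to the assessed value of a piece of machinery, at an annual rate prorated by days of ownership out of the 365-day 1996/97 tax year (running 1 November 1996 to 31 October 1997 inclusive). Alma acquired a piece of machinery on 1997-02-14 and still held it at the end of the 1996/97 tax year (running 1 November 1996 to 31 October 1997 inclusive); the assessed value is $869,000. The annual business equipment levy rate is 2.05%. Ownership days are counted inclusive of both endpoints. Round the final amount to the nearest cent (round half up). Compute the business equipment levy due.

$12,689.78

Days held (1997-02-14 to 1997-10-31): 260 out of 365
Tax = $869,000 × 2.05% × 260/365 = $12,689.7808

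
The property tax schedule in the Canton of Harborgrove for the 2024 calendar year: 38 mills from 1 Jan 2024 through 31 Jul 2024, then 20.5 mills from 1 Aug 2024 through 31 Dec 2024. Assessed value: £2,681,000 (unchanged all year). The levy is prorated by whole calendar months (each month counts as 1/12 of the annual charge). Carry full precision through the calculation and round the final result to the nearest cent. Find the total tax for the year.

£82,329.04

1 Jan – 31 Jul 2024: 7 months at 38 mills → £2,681,000 × 3.8% × 7/12 = £59,428.8333
1 Aug – 31 Dec 2024: 5 months at 20.5 mills → £2,681,000 × 2.05% × 5/12 = £22,900.2083
Total = £82,329.0417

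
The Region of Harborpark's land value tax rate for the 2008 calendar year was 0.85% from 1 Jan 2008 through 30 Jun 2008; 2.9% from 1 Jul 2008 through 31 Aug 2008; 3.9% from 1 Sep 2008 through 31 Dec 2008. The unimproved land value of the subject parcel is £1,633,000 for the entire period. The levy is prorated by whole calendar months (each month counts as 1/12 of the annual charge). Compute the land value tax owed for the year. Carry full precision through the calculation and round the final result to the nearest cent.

£36,062.08

1 Jan – 30 Jun 2008: 6 months at 0.85% → £1,633,000 × 0.85% × 6/12 = £6,940.2500
1 Jul – 31 Aug 2008: 2 months at 2.9% → £1,633,000 × 2.9% × 2/12 = £7,892.8333
1 Sep – 31 Dec 2008: 4 months at 3.9% → £1,633,000 × 3.9% × 4/12 = £21,229.0000
Total = £36,062.0833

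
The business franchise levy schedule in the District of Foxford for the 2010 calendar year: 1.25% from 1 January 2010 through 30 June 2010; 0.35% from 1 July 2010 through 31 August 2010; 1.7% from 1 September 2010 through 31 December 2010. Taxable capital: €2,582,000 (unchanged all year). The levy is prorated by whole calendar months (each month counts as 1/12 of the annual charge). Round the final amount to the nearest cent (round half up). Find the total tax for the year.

1 January – 30 June 2010: 6 months at 1.25% → €2,582,000 × 1.25% × 6/12 = €16,137.5000
1 July – 31 August 2010: 2 months at 0.35% → €2,582,000 × 0.35% × 2/12 = €1,506.1667
1 September – 31 December 2010: 4 months at 1.7% → €2,582,000 × 1.7% × 4/12 = €14,631.3333
Total = €32,275.0000

€32,275.00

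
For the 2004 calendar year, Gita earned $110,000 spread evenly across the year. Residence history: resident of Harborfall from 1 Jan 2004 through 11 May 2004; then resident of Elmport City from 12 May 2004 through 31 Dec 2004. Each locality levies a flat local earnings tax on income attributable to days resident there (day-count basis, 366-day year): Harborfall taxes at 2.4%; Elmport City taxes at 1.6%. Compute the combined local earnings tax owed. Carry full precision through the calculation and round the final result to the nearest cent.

$2,077.38

Harborfall, 1 Jan – 11 May 2004: 132 days → $110,000 × 2.4% × 132/366 = $952.1311
Elmport City, 12 May – 31 Dec 2004: 234 days → $110,000 × 1.6% × 234/366 = $1,125.2459
Total = $2,077.3770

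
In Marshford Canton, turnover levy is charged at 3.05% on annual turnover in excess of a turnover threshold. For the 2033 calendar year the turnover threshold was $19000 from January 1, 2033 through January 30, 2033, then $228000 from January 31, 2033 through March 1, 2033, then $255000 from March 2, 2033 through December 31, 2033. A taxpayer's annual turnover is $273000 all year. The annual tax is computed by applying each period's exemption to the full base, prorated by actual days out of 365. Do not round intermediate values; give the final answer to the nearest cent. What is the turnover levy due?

January 1 – January 30, 2033: 30 days, exemption $19000 → ($273000 − $19000) × 3.05% × 30/365 = $636.7397
January 31 – March 1, 2033: 30 days, exemption $228000 → ($273000 − $228000) × 3.05% × 30/365 = $112.8082
March 2 – December 31, 2033: 305 days, exemption $255000 → ($273000 − $255000) × 3.05% × 305/365 = $458.7534
Total = $1208.3014

$1208.30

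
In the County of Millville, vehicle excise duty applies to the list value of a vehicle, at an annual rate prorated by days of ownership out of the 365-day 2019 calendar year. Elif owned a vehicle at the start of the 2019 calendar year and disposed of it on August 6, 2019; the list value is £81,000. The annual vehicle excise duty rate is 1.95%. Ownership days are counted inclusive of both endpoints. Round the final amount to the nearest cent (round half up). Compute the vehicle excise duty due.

£943.37

Days held (January 1 – August 6, 2019): 218 out of 365
Tax = £81,000 × 1.95% × 218/365 = £943.3726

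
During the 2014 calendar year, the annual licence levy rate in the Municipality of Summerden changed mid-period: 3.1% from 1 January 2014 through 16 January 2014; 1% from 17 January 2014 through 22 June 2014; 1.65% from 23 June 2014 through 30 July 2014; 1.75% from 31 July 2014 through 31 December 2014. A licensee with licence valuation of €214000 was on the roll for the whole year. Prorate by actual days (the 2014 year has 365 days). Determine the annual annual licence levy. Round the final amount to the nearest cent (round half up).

€3158.99

1 January – 16 January 2014: 16 days at 3.1% → €214000 × 3.1% × 16/365 = €290.8055
17 January – 22 June 2014: 157 days at 1% → €214000 × 1% × 157/365 = €920.4932
23 June – 30 July 2014: 38 days at 1.65% → €214000 × 1.65% × 38/365 = €367.6110
31 July – 31 December 2014: 154 days at 1.75% → €214000 × 1.75% × 154/365 = €1580.0822
Total = €3158.9918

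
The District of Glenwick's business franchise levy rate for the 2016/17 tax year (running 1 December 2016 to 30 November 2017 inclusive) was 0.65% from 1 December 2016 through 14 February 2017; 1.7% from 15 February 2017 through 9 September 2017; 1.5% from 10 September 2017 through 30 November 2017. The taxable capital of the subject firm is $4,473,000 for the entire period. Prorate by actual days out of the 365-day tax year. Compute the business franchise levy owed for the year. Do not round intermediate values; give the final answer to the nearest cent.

1 December 2016 – 14 February 2017: 76 days at 0.65% → $4,473,000 × 0.65% × 76/365 = $6,053.8685
15 February – 9 September 2017: 207 days at 1.7% → $4,473,000 × 1.7% × 207/365 = $43,124.6219
10 September – 30 November 2017: 82 days at 1.5% → $4,473,000 × 1.5% × 82/365 = $15,073.3973
Total = $64,251.8877

$64,251.89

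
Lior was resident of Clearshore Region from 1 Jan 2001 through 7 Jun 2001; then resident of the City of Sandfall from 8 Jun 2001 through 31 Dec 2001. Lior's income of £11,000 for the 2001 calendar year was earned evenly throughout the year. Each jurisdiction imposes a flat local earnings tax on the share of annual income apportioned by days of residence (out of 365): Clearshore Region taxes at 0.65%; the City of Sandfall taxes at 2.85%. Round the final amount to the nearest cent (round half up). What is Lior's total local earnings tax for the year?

£208.74

Clearshore Region, 1 Jan – 7 Jun 2001: 158 days → £11,000 × 0.65% × 158/365 = £30.9507
The City of Sandfall, 8 Jun – 31 Dec 2001: 207 days → £11,000 × 2.85% × 207/365 = £177.7932
Total = £208.7438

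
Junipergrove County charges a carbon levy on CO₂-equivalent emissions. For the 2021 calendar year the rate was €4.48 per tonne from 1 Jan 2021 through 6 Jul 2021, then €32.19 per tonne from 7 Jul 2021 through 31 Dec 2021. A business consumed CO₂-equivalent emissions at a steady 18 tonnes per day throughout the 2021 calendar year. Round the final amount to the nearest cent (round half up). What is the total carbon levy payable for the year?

€118216.44

1 Jan – 6 Jul 2021: 187 days × 18 tonnes/day = 3,366 tonnes at €4.48/tonne → €15079.68
7 Jul – 31 Dec 2021: 178 days × 18 tonnes/day = 3,204 tonnes at €32.19/tonne → €103136.76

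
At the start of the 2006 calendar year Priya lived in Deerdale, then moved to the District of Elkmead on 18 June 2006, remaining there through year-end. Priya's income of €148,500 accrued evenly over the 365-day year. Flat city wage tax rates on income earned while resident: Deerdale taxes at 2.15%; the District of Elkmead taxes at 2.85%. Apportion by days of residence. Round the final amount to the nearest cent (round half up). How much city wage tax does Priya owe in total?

Deerdale, 1 January – 17 June 2006: 168 days → €148,500 × 2.15% × 168/365 = €1,469.5397
The District of Elkmead, 18 June – 31 December 2006: 197 days → €148,500 × 2.85% × 197/365 = €2,284.2555
Total = €3,753.7952

€3,753.80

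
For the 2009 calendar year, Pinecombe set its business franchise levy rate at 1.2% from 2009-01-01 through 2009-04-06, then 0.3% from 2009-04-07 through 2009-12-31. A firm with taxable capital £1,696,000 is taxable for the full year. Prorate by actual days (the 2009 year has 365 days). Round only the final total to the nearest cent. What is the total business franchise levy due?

2009-01-01 to 2009-04-06: 96 days at 1.2% → £1,696,000 × 1.2% × 96/365 = £5,352.8548
2009-04-07 to 2009-12-31: 269 days at 0.3% → £1,696,000 × 0.3% × 269/365 = £3,749.7863
Total = £9,102.6411

£9,102.64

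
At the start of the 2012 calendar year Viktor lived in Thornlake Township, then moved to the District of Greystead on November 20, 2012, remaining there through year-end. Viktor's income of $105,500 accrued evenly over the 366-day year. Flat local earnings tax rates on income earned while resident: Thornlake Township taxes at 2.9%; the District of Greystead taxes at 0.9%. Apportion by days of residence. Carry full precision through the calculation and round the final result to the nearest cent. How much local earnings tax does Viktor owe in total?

Thornlake Township, January 1 – November 19, 2012: 324 days → $105,500 × 2.9% × 324/366 = $2,708.4098
The District of Greystead, November 20 – December 31, 2012: 42 days → $105,500 × 0.9% × 42/366 = $108.9590
Total = $2,817.3689

$2,817.37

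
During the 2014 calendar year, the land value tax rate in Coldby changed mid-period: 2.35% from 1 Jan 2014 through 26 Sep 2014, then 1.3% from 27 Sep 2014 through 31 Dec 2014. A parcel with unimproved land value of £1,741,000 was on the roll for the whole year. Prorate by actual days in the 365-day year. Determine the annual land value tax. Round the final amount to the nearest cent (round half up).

1 Jan – 26 Sep 2014: 269 days at 2.35% → £1,741,000 × 2.35% × 269/365 = £30,152.6890
27 Sep – 31 Dec 2014: 96 days at 1.3% → £1,741,000 × 1.3% × 96/365 = £5,952.7890
Total = £36,105.4781

£36,105.48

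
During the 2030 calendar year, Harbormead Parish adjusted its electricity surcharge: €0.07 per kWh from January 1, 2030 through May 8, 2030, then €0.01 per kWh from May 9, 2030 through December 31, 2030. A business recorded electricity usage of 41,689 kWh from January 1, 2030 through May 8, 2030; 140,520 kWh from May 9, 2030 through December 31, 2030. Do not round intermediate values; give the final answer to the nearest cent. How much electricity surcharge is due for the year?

€4323.43

January 1 – May 8, 2030: 41,689 kWh at €0.07/kWh → €2918.23
May 9 – December 31, 2030: 140,520 kWh at €0.01/kWh → €1405.20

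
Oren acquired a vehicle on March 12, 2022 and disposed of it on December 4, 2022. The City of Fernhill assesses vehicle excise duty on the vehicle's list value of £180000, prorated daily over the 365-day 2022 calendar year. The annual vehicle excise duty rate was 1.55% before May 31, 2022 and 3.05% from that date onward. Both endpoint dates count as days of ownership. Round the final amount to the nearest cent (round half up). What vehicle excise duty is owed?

£3439.23

March 12 – May 30, 2022: 80 days at 1.55% → £180000 × 1.55% × 80/365 = £611.5068
May 31 – December 4, 2022: 188 days at 3.05% → £180000 × 3.05% × 188/365 = £2827.7260
Total = £3439.2329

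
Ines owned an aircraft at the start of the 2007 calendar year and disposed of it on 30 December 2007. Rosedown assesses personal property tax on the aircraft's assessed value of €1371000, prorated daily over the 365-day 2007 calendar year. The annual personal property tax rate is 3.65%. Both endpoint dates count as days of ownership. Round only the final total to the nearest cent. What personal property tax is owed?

€49904.40

Days held (1 January – 30 December 2007): 364 out of 365
Tax = €1371000 × 3.65% × 364/365 = €49904.4000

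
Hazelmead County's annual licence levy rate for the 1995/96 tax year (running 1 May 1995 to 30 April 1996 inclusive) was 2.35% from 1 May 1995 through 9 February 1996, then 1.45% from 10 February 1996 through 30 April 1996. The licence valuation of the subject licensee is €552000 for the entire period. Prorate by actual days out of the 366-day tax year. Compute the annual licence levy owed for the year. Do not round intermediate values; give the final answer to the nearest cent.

1 May 1995 – 9 February 1996: 285 days at 2.35% → €552000 × 2.35% × 285/366 = €10101.1475
10 February – 30 April 1996: 81 days at 1.45% → €552000 × 1.45% × 81/366 = €1771.3770
Total = €11872.5246

€11872.52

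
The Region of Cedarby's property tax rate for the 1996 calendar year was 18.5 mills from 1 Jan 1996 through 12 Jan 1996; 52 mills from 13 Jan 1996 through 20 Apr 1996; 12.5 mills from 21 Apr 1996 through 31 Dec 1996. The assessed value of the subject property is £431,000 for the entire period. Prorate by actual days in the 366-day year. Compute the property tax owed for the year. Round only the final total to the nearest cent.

1 Jan – 12 Jan 1996: 12 days at 18.5 mills → £431,000 × 1.85% × 12/366 = £261.4262
13 Jan – 20 Apr 1996: 99 days at 52 mills → £431,000 × 5.2% × 99/366 = £6,062.2623
21 Apr – 31 Dec 1996: 255 days at 12.5 mills → £431,000 × 1.25% × 255/366 = £3,753.5861
Total = £10,077.2746

£10,077.27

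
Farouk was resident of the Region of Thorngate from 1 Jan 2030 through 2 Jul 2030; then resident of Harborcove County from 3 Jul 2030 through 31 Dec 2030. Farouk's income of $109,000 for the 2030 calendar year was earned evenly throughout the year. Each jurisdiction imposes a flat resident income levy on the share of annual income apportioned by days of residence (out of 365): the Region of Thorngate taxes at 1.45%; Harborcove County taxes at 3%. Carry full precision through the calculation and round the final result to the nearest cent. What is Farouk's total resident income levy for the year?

The Region of Thorngate, 1 Jan – 2 Jul 2030: 183 days → $109,000 × 1.45% × 183/365 = $792.4151
Harborcove County, 3 Jul – 31 Dec 2030: 182 days → $109,000 × 3% × 182/365 = $1,630.5205
Total = $2,422.9356

$2,422.94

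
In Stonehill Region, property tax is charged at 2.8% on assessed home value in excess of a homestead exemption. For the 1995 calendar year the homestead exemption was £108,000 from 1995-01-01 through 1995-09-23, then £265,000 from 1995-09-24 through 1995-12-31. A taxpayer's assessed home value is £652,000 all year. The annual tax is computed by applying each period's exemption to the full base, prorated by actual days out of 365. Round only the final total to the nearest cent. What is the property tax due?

£14,039.66

1995-01-01 to 1995-09-23: 266 days, exemption £108,000 → (£652,000 − £108,000) × 2.8% × 266/365 = £11,100.5808
1995-09-24 to 1995-12-31: 99 days, exemption £265,000 → (£652,000 − £265,000) × 2.8% × 99/365 = £2,939.0795
Total = £14,039.6603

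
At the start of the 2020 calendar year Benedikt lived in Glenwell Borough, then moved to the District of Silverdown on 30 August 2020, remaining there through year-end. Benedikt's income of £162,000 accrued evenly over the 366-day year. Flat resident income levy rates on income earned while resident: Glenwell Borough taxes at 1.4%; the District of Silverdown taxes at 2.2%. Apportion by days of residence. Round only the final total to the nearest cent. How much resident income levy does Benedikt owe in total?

Glenwell Borough, 1 January – 29 August 2020: 242 days → £162,000 × 1.4% × 242/366 = £1,499.6066
The District of Silverdown, 30 August – 31 December 2020: 124 days → £162,000 × 2.2% × 124/366 = £1,207.4754
Total = £2,707.0820

£2,707.08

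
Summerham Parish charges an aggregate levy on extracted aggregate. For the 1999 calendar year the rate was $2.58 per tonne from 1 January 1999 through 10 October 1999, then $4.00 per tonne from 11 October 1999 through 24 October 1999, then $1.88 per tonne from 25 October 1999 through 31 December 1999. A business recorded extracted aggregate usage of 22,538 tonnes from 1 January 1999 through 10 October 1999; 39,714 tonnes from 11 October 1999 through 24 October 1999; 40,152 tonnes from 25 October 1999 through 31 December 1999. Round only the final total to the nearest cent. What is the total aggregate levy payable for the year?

$292,489.80

1 January – 10 October 1999: 22,538 tonnes at $2.58/tonne → $58,148.04
11 October – 24 October 1999: 39,714 tonnes at $4.00/tonne → $158,856.00
25 October – 31 December 1999: 40,152 tonnes at $1.88/tonne → $75,485.76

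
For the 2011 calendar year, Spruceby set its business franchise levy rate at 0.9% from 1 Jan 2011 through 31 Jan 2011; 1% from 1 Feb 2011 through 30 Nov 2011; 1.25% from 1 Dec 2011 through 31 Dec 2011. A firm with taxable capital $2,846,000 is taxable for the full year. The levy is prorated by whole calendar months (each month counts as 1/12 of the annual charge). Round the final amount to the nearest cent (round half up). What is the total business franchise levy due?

1 Jan – 31 Jan 2011: 1 month at 0.9% → $2,846,000 × 0.9% × 1/12 = $2,134.5000
1 Feb – 30 Nov 2011: 10 months at 1% → $2,846,000 × 1% × 10/12 = $23,716.6667
1 Dec – 31 Dec 2011: 1 month at 1.25% → $2,846,000 × 1.25% × 1/12 = $2,964.5833
Total = $28,815.7500

$28,815.75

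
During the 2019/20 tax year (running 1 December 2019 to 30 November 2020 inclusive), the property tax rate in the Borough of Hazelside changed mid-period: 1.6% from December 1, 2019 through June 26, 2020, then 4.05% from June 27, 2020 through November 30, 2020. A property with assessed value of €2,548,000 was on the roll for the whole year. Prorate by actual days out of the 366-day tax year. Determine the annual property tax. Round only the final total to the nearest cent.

December 1, 2019 – June 26, 2020: 209 days at 1.6% → €2,548,000 × 1.6% × 209/366 = €23,280.0874
June 27 – November 30, 2020: 157 days at 4.05% → €2,548,000 × 4.05% × 157/366 = €44,266.2787
Total = €67,546.3661

€67,546.37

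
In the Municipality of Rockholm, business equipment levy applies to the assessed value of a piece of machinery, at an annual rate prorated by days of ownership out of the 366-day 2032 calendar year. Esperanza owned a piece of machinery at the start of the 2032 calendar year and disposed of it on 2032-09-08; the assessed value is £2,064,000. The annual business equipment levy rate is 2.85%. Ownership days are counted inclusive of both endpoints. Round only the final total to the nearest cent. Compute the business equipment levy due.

£40,501.77

Days held (2032-01-01 to 2032-09-08): 252 out of 366
Tax = £2,064,000 × 2.85% × 252/366 = £40,501.7705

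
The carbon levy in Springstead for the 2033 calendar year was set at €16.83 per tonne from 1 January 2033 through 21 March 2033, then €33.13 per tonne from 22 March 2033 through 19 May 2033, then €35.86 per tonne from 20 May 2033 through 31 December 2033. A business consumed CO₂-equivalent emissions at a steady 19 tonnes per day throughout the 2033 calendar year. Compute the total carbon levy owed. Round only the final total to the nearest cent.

€216703.17

1 January – 21 March 2033: 80 days × 19 tonnes/day = 1,520 tonnes at €16.83/tonne → €25581.60
22 March – 19 May 2033: 59 days × 19 tonnes/day = 1,121 tonnes at €33.13/tonne → €37138.73
20 May – 31 December 2033: 226 days × 19 tonnes/day = 4,294 tonnes at €35.86/tonne → €153982.84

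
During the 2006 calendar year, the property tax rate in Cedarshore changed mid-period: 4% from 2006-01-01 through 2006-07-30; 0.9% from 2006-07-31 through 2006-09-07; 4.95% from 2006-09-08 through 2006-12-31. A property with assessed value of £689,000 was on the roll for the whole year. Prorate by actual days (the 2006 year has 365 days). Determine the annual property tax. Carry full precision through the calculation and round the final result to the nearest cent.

£27,340.09

2006-01-01 to 2006-07-30: 211 days at 4% → £689,000 × 4% × 211/365 = £15,931.9452
2006-07-31 to 2006-09-07: 39 days at 0.9% → £689,000 × 0.9% × 39/365 = £662.5726
2006-09-08 to 2006-12-31: 115 days at 4.95% → £689,000 × 4.95% × 115/365 = £10,745.5685
Total = £27,340.0863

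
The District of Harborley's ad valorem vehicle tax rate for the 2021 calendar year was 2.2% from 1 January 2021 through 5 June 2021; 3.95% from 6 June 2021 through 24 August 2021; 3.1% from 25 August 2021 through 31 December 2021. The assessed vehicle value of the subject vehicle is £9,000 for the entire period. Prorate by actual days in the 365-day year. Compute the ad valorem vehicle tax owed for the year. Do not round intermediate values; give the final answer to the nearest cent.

£261.15

1 January – 5 June 2021: 156 days at 2.2% → £9,000 × 2.2% × 156/365 = £84.6247
6 June – 24 August 2021: 80 days at 3.95% → £9,000 × 3.95% × 80/365 = £77.9178
25 August – 31 December 2021: 129 days at 3.1% → £9,000 × 3.1% × 129/365 = £98.6055
Total = £261.1479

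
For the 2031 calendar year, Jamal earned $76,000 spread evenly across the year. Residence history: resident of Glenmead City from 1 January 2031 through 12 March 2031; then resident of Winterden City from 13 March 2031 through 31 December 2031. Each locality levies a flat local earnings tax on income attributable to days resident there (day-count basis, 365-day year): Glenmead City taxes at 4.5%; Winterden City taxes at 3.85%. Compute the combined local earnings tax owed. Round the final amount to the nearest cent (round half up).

$3,022.09

Glenmead City, 1 January – 12 March 2031: 71 days → $76,000 × 4.5% × 71/365 = $665.2603
Winterden City, 13 March – 31 December 2031: 294 days → $76,000 × 3.85% × 294/365 = $2,356.8329
Total = $3,022.0932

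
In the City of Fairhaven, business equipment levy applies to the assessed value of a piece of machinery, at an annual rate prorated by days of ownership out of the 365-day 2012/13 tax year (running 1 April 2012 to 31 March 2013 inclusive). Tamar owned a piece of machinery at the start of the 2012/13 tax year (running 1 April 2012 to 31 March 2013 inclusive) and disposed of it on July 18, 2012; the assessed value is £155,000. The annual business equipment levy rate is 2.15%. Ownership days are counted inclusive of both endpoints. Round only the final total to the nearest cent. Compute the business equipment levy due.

£995.18

Days held (April 1 – July 18, 2012): 109 out of 365
Tax = £155,000 × 2.15% × 109/365 = £995.1849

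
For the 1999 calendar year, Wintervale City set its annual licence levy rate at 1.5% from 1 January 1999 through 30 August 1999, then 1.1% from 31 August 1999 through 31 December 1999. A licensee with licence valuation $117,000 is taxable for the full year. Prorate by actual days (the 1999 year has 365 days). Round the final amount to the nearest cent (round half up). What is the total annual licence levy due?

$1,597.29

1 January – 30 August 1999: 242 days at 1.5% → $117,000 × 1.5% × 242/365 = $1,163.5890
31 August – 31 December 1999: 123 days at 1.1% → $117,000 × 1.1% × 123/365 = $433.7014
Total = $1,597.2904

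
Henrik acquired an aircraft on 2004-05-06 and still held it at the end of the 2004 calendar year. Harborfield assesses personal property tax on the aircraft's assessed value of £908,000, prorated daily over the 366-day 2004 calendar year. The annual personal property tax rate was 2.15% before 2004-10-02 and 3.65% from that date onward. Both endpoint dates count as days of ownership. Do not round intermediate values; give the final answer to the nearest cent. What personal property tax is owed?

2004-05-06 to 2004-10-01: 149 days at 2.15% → £908,000 × 2.15% × 149/366 = £7,947.4809
2004-10-02 to 2004-12-31: 91 days at 3.65% → £908,000 × 3.65% × 91/366 = £8,240.2240
Total = £16,187.7049

£16,187.70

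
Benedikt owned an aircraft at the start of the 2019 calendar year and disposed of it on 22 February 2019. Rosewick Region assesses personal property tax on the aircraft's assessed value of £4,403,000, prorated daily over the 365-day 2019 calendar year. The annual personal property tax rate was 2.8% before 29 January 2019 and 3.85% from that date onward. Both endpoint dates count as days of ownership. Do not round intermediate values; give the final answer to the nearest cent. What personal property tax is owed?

1 January – 28 January 2019: 28 days at 2.8% → £4,403,000 × 2.8% × 28/365 = £9,457.4027
29 January – 22 February 2019: 25 days at 3.85% → £4,403,000 × 3.85% × 25/365 = £11,610.6507
Total = £21,068.0534

£21,068.05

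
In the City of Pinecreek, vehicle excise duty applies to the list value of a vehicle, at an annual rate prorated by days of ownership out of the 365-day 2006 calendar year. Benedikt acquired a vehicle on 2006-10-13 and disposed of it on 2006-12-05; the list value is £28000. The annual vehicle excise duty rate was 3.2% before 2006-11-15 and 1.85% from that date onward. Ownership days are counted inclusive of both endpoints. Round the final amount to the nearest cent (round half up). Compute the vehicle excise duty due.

2006-10-13 to 2006-11-14: 33 days at 3.2% → £28000 × 3.2% × 33/365 = £81.0082
2006-11-15 to 2006-12-05: 21 days at 1.85% → £28000 × 1.85% × 21/365 = £29.8027
Total = £110.8110

£110.81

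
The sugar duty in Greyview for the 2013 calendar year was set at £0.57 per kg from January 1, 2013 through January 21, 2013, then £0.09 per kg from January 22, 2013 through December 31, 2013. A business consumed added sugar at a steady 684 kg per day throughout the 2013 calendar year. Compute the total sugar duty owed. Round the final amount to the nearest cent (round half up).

£29,364.12

January 1 – January 21, 2013: 21 days × 684 kg/day = 14,364 kg at £0.57/kg → £8,187.48
January 22 – December 31, 2013: 344 days × 684 kg/day = 235,296 kg at £0.09/kg → £21,176.64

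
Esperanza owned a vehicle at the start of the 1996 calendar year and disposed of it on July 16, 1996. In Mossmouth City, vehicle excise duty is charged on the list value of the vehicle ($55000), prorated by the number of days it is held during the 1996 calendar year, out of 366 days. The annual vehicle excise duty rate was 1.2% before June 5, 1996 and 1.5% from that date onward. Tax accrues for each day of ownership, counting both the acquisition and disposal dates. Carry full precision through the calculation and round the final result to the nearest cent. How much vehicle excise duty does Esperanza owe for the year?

$375.98

January 1 – June 4, 1996: 156 days at 1.2% → $55000 × 1.2% × 156/366 = $281.3115
June 5 – July 16, 1996: 42 days at 1.5% → $55000 × 1.5% × 42/366 = $94.6721
Total = $375.9836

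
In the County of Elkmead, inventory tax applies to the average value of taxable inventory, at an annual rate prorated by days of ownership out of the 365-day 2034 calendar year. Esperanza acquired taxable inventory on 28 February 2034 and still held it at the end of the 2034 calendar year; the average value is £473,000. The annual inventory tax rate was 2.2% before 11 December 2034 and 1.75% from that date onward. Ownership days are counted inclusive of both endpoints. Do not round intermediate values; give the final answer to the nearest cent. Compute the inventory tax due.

£8,629.98

28 February – 10 December 2034: 286 days at 2.2% → £473,000 × 2.2% × 286/365 = £8,153.7425
11 December – 31 December 2034: 21 days at 1.75% → £473,000 × 1.75% × 21/365 = £476.2397
Total = £8,629.9822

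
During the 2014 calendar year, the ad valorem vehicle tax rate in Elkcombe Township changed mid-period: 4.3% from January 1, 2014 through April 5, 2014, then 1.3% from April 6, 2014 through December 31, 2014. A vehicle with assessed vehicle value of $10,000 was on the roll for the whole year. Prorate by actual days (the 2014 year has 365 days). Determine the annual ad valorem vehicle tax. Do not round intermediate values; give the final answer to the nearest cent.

$208.08

January 1 – April 5, 2014: 95 days at 4.3% → $10,000 × 4.3% × 95/365 = $111.9178
April 6 – December 31, 2014: 270 days at 1.3% → $10,000 × 1.3% × 270/365 = $96.1644
Total = $208.0822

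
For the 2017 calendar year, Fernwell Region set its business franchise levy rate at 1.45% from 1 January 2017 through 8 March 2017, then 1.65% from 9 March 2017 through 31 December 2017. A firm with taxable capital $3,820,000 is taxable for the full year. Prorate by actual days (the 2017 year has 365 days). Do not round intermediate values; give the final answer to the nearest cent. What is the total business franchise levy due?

1 January – 8 March 2017: 67 days at 1.45% → $3,820,000 × 1.45% × 67/365 = $10,167.4795
9 March – 31 December 2017: 298 days at 1.65% → $3,820,000 × 1.65% × 298/365 = $51,460.1096
Total = $61,627.5890

$61,627.59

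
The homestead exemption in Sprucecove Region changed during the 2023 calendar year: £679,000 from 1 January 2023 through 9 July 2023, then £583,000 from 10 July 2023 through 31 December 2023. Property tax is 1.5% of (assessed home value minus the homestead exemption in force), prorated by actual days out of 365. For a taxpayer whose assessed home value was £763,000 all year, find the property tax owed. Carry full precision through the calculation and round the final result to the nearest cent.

£1,950.41

1 January – 9 July 2023: 190 days, exemption £679,000 → (£763,000 − £679,000) × 1.5% × 190/365 = £655.8904
10 July – 31 December 2023: 175 days, exemption £583,000 → (£763,000 − £583,000) × 1.5% × 175/365 = £1,294.5205
Total = £1,950.4110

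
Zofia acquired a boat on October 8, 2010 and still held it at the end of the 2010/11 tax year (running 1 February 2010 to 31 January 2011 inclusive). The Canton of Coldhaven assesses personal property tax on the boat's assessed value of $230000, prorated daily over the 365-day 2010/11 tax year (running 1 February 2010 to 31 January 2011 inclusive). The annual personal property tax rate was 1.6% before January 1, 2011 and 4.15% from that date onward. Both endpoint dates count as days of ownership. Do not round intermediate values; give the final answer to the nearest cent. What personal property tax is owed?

October 8 – December 31, 2010: 85 days at 1.6% → $230000 × 1.6% × 85/365 = $856.9863
January 1 – January 31, 2011: 31 days at 4.15% → $230000 × 4.15% × 31/365 = $810.6712
Total = $1667.6575

$1667.66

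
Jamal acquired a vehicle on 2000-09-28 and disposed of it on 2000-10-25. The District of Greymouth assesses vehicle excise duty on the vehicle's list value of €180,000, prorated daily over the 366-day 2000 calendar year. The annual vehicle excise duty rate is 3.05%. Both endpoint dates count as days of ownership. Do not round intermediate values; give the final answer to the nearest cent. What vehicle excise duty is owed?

Days held (2000-09-28 to 2000-10-25): 28 out of 366
Tax = €180,000 × 3.05% × 28/366 = €420.0000

€420.00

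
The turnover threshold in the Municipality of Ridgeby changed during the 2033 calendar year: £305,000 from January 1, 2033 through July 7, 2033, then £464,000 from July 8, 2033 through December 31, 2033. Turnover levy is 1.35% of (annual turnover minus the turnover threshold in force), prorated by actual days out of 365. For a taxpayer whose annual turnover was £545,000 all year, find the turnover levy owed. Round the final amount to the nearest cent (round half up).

£2,199.09

January 1 – July 7, 2033: 188 days, exemption £305,000 → (£545,000 − £305,000) × 1.35% × 188/365 = £1,668.8219
July 8 – December 31, 2033: 177 days, exemption £464,000 → (£545,000 − £464,000) × 1.35% × 177/365 = £530.2726
Total = £2,199.0945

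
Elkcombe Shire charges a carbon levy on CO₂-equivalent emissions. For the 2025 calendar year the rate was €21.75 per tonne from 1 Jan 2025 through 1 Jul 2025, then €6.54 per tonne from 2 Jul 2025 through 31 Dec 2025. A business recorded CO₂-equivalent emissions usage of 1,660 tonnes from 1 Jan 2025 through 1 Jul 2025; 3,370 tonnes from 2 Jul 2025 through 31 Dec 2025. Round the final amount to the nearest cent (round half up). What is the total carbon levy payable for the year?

€58144.80

1 Jan – 1 Jul 2025: 1,660 tonnes at €21.75/tonne → €36105.00
2 Jul – 31 Dec 2025: 3,370 tonnes at €6.54/tonne → €22039.80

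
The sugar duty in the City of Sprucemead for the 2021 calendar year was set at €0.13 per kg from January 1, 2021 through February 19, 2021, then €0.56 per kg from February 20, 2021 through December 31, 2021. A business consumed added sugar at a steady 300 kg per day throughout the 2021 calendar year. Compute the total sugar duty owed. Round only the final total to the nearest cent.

January 1 – February 19, 2021: 50 days × 300 kg/day = 15,000 kg at €0.13/kg → €1,950.00
February 20 – December 31, 2021: 315 days × 300 kg/day = 94,500 kg at €0.56/kg → €52,920.00

€54,870.00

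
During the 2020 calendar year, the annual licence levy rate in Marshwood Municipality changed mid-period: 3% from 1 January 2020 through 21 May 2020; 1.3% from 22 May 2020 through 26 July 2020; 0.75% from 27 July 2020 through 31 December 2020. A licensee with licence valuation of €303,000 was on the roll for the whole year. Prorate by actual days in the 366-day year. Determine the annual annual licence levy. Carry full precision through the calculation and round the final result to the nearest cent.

€5,218.06

1 January – 21 May 2020: 142 days at 3% → €303,000 × 3% × 142/366 = €3,526.7213
22 May – 26 July 2020: 66 days at 1.3% → €303,000 × 1.3% × 66/366 = €710.3115
27 July – 31 December 2020: 158 days at 0.75% → €303,000 × 0.75% × 158/366 = €981.0246
Total = €5,218.0574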